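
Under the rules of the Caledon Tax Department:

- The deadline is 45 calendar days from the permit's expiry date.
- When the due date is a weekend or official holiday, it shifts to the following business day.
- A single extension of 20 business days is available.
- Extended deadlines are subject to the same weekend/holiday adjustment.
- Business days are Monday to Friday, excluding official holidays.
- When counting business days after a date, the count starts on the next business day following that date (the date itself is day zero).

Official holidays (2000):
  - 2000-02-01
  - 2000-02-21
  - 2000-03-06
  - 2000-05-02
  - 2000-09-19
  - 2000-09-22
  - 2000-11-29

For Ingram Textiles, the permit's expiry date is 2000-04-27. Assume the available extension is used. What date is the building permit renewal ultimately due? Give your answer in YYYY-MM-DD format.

From 2000-04-27, 45 calendar days later is 2000-06-11.
Because 2000-06-11 is a Sunday, the deadline becomes 2000-06-12 (Monday).
Applying the 20-business-day extension: 20 business days after 2000-06-12 is 2000-07-10.
Since 2000-07-10 is a Monday and not a holiday, the date is unchanged.
Deadline: 2000-07-10.

2000-07-10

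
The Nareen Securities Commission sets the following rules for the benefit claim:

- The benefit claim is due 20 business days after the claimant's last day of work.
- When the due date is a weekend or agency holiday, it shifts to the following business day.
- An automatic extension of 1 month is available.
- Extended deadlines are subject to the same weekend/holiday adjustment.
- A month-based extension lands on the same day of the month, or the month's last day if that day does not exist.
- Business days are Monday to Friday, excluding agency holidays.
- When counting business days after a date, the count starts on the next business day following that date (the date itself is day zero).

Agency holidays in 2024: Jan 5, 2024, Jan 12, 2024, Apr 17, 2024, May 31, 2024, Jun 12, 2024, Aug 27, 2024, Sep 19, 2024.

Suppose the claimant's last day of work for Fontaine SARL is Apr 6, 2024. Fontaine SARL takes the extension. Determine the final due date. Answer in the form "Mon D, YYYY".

20 business days after Apr 6, 2024, excluding weekends and holidays, is May 6, 2024.
May 6, 2024 is a Monday and not a listed holiday, so it stands.
The 1 month extension carries May 6, 2024 to Jun 6, 2024.
Since Jun 6, 2024 is a Thursday and not a holiday, the date is unchanged.
The final due date is Jun 6, 2024.

Jun 6, 2024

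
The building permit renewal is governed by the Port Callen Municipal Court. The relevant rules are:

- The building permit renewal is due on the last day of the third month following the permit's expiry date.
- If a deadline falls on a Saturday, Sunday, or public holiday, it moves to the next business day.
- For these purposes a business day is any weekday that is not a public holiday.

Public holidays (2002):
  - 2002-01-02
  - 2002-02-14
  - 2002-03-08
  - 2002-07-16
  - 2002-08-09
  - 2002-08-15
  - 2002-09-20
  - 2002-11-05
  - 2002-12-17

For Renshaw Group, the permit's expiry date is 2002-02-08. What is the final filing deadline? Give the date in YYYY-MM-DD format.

2002-05-31

The third month after 2002-02-08 is May 2002, whose last day is 2002-05-31.
2002-05-31 falls on a Friday, which is a business day, so no adjustment is needed.
Deadline: 2002-05-31.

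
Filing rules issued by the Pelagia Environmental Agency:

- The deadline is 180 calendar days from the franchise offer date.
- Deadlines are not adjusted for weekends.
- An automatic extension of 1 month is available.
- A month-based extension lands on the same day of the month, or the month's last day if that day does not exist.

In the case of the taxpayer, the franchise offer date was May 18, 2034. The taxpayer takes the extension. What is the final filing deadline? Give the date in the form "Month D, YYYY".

December 14, 2034

From May 18, 2034, 180 calendar days later is November 14, 2034.
November 14, 2034 is a Tuesday; no weekend or holiday adjustment applies.
Add 1 month to November 14, 2034: December 14, 2034.
December 14, 2034 falls on a Thursday. The rules make no weekend/holiday allowance, so it remains December 14, 2034.
The final due date is December 14, 2034.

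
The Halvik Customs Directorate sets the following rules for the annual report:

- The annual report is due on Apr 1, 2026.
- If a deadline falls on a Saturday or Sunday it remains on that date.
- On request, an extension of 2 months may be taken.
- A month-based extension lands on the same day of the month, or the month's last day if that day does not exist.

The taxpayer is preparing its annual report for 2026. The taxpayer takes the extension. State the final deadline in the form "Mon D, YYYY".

Jun 1, 2026

Start from the fixed due date, Apr 1, 2026.
No adjustment is made for weekends or holidays, so Apr 1, 2026 stands.
The 2 months extension carries Apr 1, 2026 to Jun 1, 2026.
No adjustment is made for weekends or holidays, so Jun 1, 2026 stands.
So the filing is due Jun 1, 2026.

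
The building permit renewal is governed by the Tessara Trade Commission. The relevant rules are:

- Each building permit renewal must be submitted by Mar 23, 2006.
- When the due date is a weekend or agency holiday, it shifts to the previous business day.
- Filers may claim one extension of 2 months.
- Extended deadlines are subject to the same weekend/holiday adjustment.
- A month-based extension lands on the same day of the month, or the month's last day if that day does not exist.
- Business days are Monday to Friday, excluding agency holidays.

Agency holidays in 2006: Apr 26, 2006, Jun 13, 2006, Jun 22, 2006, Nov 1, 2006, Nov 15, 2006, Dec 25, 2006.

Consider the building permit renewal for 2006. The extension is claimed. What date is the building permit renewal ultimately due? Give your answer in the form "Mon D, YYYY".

Start from the fixed due date, Mar 23, 2006.
Mar 23, 2006 falls on a Thursday, which is a business day, so no adjustment is needed.
Add 2 months to Mar 23, 2006: May 23, 2006.
May 23, 2006 falls on a Tuesday, which is a business day, so no adjustment is needed.
The final due date is May 23, 2006.

May 23, 2006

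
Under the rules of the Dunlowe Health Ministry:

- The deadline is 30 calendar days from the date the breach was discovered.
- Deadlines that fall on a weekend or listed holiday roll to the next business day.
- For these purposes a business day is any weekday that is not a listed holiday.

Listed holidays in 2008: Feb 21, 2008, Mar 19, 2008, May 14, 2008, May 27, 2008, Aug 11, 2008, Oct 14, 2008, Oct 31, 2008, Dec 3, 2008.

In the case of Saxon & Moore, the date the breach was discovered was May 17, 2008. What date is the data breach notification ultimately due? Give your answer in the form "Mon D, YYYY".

Jun 16, 2008

From May 17, 2008, 30 calendar days later is Jun 16, 2008.
Since Jun 16, 2008 is a Monday and not a holiday, the date is unchanged.
So the filing is due Jun 16, 2008.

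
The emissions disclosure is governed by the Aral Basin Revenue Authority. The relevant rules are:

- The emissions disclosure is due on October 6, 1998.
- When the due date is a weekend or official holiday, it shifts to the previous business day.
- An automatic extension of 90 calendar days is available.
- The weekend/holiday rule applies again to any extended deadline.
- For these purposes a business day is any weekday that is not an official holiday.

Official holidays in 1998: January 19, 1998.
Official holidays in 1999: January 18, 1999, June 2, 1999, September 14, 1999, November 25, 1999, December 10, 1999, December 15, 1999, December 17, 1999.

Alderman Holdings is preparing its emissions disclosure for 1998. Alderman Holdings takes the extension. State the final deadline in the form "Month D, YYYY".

The stated deadline is October 6, 1998.
Since October 6, 1998 is a Tuesday and not a holiday, the date is unchanged.
The 90-calendar-day extension moves the deadline from October 6, 1998 to January 4, 1999.
January 4, 1999 is a Monday and not a listed holiday, so it stands.
So the filing is due January 4, 1999.

January 4, 1999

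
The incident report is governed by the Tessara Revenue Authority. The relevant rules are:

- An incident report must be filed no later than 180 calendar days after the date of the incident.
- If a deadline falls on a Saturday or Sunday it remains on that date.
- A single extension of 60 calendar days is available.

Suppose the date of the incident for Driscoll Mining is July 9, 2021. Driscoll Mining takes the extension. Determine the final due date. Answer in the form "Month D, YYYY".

Trigger date July 9, 2021 + 180 calendar days = January 5, 2022.
No adjustment is made for weekends or holidays, so January 5, 2022 stands.
With the 60-day extension, January 5, 2022 becomes March 6, 2022.
March 6, 2022 falls on a Sunday. The rules make no weekend/holiday allowance, so it remains March 6, 2022.
Deadline: March 6, 2022.

March 6, 2022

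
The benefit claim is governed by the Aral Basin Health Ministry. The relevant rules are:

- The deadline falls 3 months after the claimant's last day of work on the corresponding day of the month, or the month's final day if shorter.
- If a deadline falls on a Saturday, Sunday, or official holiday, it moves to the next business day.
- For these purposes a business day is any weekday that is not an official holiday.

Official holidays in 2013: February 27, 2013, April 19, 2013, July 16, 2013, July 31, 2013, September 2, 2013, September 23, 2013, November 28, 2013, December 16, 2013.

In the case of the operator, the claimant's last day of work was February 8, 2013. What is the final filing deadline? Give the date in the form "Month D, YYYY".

3 months from February 8, 2013 is May 8, 2013.
May 8, 2013 (Wednesday) is already a business day.
So the filing is due May 8, 2013.

May 8, 2013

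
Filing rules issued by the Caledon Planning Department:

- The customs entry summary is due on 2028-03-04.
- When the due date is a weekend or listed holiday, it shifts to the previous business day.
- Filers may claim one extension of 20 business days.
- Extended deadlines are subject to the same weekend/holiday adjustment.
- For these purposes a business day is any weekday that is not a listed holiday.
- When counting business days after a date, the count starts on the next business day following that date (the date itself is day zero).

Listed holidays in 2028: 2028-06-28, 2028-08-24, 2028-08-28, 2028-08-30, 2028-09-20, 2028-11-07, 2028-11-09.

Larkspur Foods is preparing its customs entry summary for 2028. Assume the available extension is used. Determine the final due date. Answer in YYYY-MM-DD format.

The statutory due date is 2028-03-04.
Because 2028-03-04 is a Saturday, the deadline becomes 2028-03-03 (Friday).
Applying the 20-business-day extension: 20 business days after 2028-03-03 is 2028-03-31.
2028-03-31 is a Friday and not a listed holiday, so it stands.
The final due date is 2028-03-31.

2028-03-31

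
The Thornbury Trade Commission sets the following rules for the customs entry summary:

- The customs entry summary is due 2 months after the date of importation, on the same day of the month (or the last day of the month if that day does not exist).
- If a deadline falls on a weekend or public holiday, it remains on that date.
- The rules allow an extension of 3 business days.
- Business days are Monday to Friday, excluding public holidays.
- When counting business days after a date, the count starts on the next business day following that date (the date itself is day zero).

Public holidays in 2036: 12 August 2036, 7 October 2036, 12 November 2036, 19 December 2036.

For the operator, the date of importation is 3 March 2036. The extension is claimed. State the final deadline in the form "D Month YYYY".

7 May 2036

2 months after 3 March 2036, on the same day of the month, is 3 May 2036.
3 May 2036 is a Saturday; no weekend or holiday adjustment applies.
Counting 3 further business days from 3 May 2036 reaches 7 May 2036.
No adjustment is made for weekends or holidays, so 7 May 2036 stands.
The final due date is 7 May 2036.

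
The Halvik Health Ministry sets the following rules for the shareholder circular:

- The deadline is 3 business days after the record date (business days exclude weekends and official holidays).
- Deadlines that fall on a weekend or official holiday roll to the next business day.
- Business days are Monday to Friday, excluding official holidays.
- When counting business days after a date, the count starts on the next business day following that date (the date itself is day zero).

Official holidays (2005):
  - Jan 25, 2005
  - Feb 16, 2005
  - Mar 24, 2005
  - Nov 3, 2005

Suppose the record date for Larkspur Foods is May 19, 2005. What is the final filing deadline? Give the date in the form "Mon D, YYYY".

3 business days after May 19, 2005, excluding weekends and holidays, is May 24, 2005.
May 24, 2005 (Tuesday) is already a business day.
Final deadline: May 24, 2005.

May 24, 2005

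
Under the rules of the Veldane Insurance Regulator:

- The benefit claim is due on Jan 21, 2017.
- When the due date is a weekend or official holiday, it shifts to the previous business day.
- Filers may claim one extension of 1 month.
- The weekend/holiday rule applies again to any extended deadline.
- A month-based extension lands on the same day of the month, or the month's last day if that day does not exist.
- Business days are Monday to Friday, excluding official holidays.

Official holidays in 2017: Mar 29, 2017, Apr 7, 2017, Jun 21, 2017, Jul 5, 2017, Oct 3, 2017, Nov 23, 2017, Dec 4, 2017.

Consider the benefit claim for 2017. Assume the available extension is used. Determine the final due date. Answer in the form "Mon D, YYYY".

Feb 20, 2017

Start from the fixed due date, Jan 21, 2017.
Because Jan 21, 2017 is a Saturday, the deadline becomes Jan 20, 2017 (Friday).
Applying the 1 month extension: 1 month after Jan 20, 2017 is Feb 20, 2017.
Since Feb 20, 2017 is a Monday and not a holiday, the date is unchanged.
Deadline: Feb 20, 2017.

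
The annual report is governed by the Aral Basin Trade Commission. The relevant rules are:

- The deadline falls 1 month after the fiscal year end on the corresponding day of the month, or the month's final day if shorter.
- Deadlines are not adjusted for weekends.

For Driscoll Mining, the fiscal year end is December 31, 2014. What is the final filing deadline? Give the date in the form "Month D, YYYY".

January 31, 2015

1 month after December 31, 2014, on the same day of the month, is January 31, 2015.
No adjustment is made for weekends or holidays, so January 31, 2015 stands.
The final due date is January 31, 2015.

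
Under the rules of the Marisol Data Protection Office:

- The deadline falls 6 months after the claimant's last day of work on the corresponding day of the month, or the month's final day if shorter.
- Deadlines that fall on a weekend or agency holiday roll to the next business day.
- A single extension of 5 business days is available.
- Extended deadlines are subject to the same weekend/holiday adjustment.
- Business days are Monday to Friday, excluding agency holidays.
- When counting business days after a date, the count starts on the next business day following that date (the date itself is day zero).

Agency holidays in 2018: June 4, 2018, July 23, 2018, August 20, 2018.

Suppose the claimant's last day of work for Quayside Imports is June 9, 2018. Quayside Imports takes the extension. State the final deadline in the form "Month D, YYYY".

6 months after June 9, 2018, on the same day of the month, is December 9, 2018.
Because December 9, 2018 is a Sunday, the deadline becomes December 10, 2018 (Monday).
The 5-business-day extension runs from December 10, 2018 to December 17, 2018.
December 17, 2018 falls on a Monday, which is a business day, so no adjustment is needed.
Deadline: December 17, 2018.

December 17, 2018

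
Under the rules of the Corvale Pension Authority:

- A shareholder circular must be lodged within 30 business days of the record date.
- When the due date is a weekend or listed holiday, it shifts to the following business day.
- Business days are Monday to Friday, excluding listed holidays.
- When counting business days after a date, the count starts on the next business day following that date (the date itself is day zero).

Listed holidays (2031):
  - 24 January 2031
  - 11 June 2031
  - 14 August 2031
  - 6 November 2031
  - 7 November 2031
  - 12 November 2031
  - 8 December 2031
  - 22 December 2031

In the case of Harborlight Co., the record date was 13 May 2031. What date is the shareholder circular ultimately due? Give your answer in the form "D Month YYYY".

25 June 2031

Counting 30 business days after 13 May 2031 (skipping weekends and listed holidays) reaches 25 June 2031.
25 June 2031 (Wednesday) is already a business day.
The final due date is 25 June 2031.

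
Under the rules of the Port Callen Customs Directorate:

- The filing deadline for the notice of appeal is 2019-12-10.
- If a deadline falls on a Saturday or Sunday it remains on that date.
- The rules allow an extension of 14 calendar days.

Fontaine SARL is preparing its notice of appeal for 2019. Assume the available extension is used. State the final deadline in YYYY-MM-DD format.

The statutory due date is 2019-12-10.
2019-12-10 is a Tuesday; no weekend or holiday adjustment applies.
Add the 14 calendar-day extension to 2019-12-10: 2019-12-24.
2019-12-24 is a Tuesday; no weekend or holiday adjustment applies.
Final deadline: 2019-12-24.

2019-12-24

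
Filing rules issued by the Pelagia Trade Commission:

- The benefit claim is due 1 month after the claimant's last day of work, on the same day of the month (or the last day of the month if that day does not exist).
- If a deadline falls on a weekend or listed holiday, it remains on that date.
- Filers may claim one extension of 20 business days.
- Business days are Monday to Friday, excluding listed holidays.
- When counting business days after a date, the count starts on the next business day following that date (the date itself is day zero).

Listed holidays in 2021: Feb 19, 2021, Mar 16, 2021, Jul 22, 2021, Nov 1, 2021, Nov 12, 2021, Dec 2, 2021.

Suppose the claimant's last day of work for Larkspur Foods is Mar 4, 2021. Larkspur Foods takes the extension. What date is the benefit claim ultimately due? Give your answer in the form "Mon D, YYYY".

1 month after Mar 4, 2021, on the same day of the month, is Apr 4, 2021.
Apr 4, 2021 is a Sunday; no weekend or holiday adjustment applies.
Applying the 20-business-day extension: 20 business days after Apr 4, 2021 is Apr 30, 2021.
No adjustment is made for weekends or holidays, so Apr 30, 2021 stands.
Final deadline: Apr 30, 2021.

Apr 30, 2021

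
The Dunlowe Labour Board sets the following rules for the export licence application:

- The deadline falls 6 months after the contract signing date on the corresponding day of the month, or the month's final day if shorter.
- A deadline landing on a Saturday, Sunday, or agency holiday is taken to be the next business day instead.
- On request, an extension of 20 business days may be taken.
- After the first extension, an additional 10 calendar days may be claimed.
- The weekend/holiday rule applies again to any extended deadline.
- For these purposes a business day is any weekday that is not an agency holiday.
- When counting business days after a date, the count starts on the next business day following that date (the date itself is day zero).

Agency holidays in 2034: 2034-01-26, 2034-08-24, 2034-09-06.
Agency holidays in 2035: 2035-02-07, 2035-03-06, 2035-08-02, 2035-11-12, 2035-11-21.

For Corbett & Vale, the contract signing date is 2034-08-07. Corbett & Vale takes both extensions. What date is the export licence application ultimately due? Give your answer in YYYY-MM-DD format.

2035-03-19

6 months from 2034-08-07 is 2035-02-07.
2035-02-07 falls on a listed holiday. Rolling to the next business day gives 2035-02-08, a Thursday.
The 20-business-day extension runs from 2035-02-08 to 2035-03-09.
2035-03-09 is a Friday and not a listed holiday, so it stands.
With the 10-day extension, 2035-03-09 becomes 2035-03-19.
2035-03-19 (Monday) is already a business day.
The final due date is 2035-03-19.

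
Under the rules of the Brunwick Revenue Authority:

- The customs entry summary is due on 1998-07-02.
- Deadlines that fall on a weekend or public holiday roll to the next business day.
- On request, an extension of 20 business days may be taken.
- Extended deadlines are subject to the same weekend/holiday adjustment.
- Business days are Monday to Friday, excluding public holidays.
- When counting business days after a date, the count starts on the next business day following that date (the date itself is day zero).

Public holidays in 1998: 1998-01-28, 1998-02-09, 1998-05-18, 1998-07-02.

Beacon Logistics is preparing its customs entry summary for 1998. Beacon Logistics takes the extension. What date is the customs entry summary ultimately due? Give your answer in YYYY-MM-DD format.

The statutory due date is 1998-07-02.
Because 1998-07-02 is a listed holiday, the deadline becomes 1998-07-03 (Friday).
Counting 20 further business days from 1998-07-03 reaches 1998-07-31.
1998-07-31 is a Friday and not a listed holiday, so it stands.
So the filing is due 1998-07-31.

1998-07-31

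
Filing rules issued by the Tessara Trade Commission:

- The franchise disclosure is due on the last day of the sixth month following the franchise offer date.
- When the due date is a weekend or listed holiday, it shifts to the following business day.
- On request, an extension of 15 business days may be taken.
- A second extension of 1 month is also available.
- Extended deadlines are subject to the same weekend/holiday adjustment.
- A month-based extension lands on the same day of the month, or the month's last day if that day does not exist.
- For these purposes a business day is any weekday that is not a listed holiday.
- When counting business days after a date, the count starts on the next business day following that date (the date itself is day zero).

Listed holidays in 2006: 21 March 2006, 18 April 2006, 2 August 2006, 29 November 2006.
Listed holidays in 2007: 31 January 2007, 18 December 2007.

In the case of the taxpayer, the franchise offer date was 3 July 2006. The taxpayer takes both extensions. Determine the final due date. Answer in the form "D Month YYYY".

The sixth month after 3 July 2006 is January 2007, whose last day is 31 January 2007.
31 January 2007 falls on a listed holiday. Rolling to the next business day gives 1 February 2007, a Thursday.
The 15-business-day extension runs from 1 February 2007 to 22 February 2007.
Since 22 February 2007 is a Thursday and not a holiday, the date is unchanged.
Add 1 month to 22 February 2007: 22 March 2007.
22 March 2007 is a Thursday and not a listed holiday, so it stands.
Deadline: 22 March 2007.

22 March 2007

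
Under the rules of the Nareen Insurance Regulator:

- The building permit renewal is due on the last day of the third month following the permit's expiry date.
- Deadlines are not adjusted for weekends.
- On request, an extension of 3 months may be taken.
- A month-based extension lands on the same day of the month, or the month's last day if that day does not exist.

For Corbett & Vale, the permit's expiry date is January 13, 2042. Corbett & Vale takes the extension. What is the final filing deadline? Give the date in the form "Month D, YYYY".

July 30, 2042

The third month after January 13, 2042 is April 2042, whose last day is April 30, 2042.
No adjustment is made for weekends or holidays, so April 30, 2042 stands.
The 3 months extension carries April 30, 2042 to July 30, 2042.
July 30, 2042 falls on a Wednesday. The rules make no weekend/holiday allowance, so it remains July 30, 2042.
So the filing is due July 30, 2042.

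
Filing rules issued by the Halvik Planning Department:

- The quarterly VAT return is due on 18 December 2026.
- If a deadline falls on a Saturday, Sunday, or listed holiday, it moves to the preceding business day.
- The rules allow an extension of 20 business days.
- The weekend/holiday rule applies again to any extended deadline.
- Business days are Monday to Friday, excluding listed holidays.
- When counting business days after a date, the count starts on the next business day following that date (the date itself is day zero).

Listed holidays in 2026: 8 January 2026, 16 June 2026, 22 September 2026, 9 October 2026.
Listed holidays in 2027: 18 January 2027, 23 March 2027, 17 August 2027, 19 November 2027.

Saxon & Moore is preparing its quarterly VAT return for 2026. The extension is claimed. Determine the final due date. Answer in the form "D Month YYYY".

15 January 2027

The stated deadline is 18 December 2026.
18 December 2026 (Friday) is already a business day.
Counting 20 further business days from 18 December 2026 reaches 15 January 2027.
15 January 2027 (Friday) is already a business day.
Deadline: 15 January 2027.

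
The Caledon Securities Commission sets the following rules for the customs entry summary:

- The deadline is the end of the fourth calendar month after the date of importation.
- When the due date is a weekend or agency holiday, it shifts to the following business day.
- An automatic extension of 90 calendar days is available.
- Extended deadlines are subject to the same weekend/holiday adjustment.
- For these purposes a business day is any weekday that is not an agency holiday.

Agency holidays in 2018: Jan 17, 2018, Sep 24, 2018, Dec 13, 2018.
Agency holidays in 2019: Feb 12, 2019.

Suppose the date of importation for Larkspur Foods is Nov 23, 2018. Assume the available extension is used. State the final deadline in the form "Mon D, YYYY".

4 months after Nov 23, 2018 is March 2019; that month ends on Mar 31, 2019.
Mar 31, 2019 falls on a Sunday. Rolling to the next business day gives Apr 1, 2019, a Monday.
The 90-calendar-day extension moves the deadline from Apr 1, 2019 to Jun 30, 2019.
Because Jun 30, 2019 is a Sunday, the deadline becomes Jul 1, 2019 (Monday).
The final due date is Jul 1, 2019.

Jul 1, 2019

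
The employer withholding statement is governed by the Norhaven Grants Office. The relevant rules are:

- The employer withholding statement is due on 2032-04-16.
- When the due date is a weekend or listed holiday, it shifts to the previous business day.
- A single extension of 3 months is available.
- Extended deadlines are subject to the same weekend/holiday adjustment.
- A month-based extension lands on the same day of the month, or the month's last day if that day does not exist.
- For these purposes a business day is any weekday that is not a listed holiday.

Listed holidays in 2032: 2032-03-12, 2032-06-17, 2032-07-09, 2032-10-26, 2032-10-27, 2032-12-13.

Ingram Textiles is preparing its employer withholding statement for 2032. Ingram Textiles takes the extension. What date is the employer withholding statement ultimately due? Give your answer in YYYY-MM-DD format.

The statutory due date is 2032-04-16.
2032-04-16 (Friday) is already a business day.
Applying the 3 months extension: 3 months after 2032-04-16 is 2032-07-16.
Since 2032-07-16 is a Friday and not a holiday, the date is unchanged.
The final due date is 2032-07-16.

2032-07-16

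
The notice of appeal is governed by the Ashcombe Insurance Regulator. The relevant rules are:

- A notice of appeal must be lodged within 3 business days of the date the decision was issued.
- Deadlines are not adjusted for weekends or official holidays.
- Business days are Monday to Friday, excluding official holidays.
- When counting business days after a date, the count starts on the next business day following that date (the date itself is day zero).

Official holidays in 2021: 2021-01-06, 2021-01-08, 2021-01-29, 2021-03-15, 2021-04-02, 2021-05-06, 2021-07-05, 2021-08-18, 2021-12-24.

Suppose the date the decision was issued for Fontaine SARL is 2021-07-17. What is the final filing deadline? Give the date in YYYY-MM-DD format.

3 business days after 2021-07-17, excluding weekends and holidays, is 2021-07-21.
No adjustment is made for weekends or holidays, so 2021-07-21 stands.
Deadline: 2021-07-21.

2021-07-21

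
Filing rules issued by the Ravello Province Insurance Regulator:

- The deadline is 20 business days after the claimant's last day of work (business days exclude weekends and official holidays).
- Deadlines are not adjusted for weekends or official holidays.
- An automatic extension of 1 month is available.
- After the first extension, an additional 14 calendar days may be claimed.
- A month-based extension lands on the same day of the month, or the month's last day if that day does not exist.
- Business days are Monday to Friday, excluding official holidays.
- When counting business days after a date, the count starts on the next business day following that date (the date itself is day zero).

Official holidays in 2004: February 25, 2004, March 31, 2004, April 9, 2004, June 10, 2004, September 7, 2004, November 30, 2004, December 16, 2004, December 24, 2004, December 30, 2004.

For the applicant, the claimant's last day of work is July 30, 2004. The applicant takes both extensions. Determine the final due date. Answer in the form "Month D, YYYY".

Starting the day after July 30, 2004 and counting 20 business days lands on August 27, 2004.
August 27, 2004 falls on a Friday. The rules make no weekend/holiday allowance, so it remains August 27, 2004.
Add 1 month to August 27, 2004: September 27, 2004.
September 27, 2004 falls on a Monday. The rules make no weekend/holiday allowance, so it remains September 27, 2004.
With the 14-day extension, September 27, 2004 becomes October 11, 2004.
October 11, 2004 falls on a Monday. The rules make no weekend/holiday allowance, so it remains October 11, 2004.
Deadline: October 11, 2004.

October 11, 2004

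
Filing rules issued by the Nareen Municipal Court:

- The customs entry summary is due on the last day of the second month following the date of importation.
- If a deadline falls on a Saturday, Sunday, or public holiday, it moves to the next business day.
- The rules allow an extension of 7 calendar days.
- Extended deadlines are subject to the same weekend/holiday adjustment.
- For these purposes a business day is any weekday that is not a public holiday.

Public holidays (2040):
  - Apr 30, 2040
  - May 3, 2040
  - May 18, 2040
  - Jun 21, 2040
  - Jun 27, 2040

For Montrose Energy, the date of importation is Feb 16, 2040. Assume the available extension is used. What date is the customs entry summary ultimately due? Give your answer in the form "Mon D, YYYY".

2 months after Feb 16, 2040 falls in April 2040; the last day of that month is Apr 30, 2040.
Apr 30, 2040 falls on a listed holiday. Rolling to the next business day gives May 1, 2040, a Tuesday.
Applying the 7-calendar-day extension: May 1, 2040 + 7 days = May 8, 2040.
May 8, 2040 falls on a Tuesday, which is a business day, so no adjustment is needed.
Final deadline: May 8, 2040.

May 8, 2040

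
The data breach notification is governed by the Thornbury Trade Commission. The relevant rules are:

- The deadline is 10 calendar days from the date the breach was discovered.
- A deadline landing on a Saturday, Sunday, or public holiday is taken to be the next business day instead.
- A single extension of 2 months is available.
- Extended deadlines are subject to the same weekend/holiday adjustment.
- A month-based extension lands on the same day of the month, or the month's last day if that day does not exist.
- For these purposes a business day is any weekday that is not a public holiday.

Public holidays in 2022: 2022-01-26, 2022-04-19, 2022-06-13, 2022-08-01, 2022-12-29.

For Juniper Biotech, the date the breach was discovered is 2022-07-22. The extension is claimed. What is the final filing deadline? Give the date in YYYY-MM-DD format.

2022-10-03

Adding 10 calendar days to 2022-07-22 gives 2022-08-01.
2022-08-01 is a listed holiday; the next business day is 2022-08-02 (Tuesday).
Applying the 2 months extension: 2 months after 2022-08-02 is 2022-10-02.
2022-10-02 is a Sunday, so it moves to the next business day, 2022-10-03 (Monday).
The final due date is 2022-10-03.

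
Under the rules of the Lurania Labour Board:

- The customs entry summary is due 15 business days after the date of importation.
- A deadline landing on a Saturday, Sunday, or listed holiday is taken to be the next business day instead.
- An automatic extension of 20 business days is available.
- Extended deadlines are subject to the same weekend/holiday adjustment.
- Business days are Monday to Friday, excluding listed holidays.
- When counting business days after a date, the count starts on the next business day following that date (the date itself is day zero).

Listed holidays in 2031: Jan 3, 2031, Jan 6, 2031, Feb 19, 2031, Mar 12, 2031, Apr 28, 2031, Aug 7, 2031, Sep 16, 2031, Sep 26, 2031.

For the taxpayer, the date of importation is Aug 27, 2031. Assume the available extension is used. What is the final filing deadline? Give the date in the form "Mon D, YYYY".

Counting 15 business days after Aug 27, 2031 (skipping weekends and listed holidays) reaches Sep 18, 2031.
Sep 18, 2031 (Thursday) is already a business day.
The 20-business-day extension runs from Sep 18, 2031 to Oct 17, 2031.
Oct 17, 2031 falls on a Friday, which is a business day, so no adjustment is needed.
So the filing is due Oct 17, 2031.

Oct 17, 2031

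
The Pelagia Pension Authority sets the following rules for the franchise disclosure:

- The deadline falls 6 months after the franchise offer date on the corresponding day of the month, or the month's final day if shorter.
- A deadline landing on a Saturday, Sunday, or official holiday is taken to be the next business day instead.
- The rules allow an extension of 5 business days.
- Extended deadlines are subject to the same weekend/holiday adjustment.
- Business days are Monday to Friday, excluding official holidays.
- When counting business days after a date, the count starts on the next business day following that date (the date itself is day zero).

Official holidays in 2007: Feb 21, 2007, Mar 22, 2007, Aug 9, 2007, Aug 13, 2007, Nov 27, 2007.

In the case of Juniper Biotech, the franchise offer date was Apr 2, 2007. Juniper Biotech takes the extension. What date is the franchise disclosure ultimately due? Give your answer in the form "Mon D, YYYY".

6 months from Apr 2, 2007 is Oct 2, 2007.
Since Oct 2, 2007 is a Tuesday and not a holiday, the date is unchanged.
Applying the 5-business-day extension: 5 business days after Oct 2, 2007 is Oct 9, 2007.
Oct 9, 2007 falls on a Tuesday, which is a business day, so no adjustment is needed.
The final due date is Oct 9, 2007.

Oct 9, 2007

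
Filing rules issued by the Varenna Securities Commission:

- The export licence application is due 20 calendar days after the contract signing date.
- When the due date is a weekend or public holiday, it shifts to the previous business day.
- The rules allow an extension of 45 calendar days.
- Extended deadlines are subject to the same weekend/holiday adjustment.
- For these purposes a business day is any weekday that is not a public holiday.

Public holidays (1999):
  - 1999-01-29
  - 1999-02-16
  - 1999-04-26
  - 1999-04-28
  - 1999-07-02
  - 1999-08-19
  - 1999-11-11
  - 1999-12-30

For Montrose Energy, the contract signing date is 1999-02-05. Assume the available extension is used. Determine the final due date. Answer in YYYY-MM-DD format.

Trigger date 1999-02-05 + 20 calendar days = 1999-02-25.
1999-02-25 is a Thursday and not a listed holiday, so it stands.
With the 45-day extension, 1999-02-25 becomes 1999-04-11.
1999-04-11 falls on a Sunday. Rolling to the preceding business day gives 1999-04-09, a Friday.
The final due date is 1999-04-09.

1999-04-09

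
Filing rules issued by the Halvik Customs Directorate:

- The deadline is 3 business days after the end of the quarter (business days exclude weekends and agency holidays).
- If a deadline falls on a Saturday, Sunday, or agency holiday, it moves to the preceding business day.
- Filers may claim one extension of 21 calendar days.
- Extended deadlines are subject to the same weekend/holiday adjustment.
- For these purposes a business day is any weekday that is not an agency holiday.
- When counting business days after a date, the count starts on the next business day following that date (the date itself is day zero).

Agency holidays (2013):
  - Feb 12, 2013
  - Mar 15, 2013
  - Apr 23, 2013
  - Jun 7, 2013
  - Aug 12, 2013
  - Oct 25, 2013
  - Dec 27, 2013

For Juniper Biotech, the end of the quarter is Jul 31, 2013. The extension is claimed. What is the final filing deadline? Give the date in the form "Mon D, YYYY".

Aug 26, 2013

Starting the day after Jul 31, 2013 and counting 3 business days lands on Aug 5, 2013.
Aug 5, 2013 falls on a Monday, which is a business day, so no adjustment is needed.
The 21-calendar-day extension moves the deadline from Aug 5, 2013 to Aug 26, 2013.
Since Aug 26, 2013 is a Monday and not a holiday, the date is unchanged.
The final due date is Aug 26, 2013.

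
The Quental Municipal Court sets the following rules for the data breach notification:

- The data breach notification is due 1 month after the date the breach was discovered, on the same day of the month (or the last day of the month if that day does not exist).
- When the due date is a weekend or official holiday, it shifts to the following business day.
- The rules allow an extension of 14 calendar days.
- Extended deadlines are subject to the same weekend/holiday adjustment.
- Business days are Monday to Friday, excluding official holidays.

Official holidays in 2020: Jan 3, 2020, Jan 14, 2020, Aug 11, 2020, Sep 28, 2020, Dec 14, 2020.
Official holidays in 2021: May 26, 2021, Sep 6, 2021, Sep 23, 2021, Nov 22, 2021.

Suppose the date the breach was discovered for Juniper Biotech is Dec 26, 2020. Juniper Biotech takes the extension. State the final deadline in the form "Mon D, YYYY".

1 month from Dec 26, 2020 is Jan 26, 2021.
Since Jan 26, 2021 is a Tuesday and not a holiday, the date is unchanged.
The 14-calendar-day extension moves the deadline from Jan 26, 2021 to Feb 9, 2021.
Feb 9, 2021 (Tuesday) is already a business day.
So the filing is due Feb 9, 2021.

Feb 9, 2021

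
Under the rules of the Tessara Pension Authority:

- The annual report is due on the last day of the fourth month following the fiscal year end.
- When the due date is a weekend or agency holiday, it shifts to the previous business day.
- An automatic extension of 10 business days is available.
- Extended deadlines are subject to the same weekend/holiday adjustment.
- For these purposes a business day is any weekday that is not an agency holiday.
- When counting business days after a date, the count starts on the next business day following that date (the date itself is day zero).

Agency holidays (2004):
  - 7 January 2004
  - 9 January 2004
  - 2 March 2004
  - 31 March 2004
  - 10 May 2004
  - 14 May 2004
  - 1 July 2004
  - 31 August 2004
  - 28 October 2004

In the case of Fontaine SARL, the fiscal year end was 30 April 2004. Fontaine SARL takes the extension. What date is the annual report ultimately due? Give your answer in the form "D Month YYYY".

4 months after 30 April 2004 falls in August 2004; the last day of that month is 31 August 2004.
Because 31 August 2004 is a listed holiday, the deadline becomes 30 August 2004 (Monday).
Counting 10 further business days from 30 August 2004 reaches 14 September 2004.
Since 14 September 2004 is a Tuesday and not a holiday, the date is unchanged.
So the filing is due 14 September 2004.

14 September 2004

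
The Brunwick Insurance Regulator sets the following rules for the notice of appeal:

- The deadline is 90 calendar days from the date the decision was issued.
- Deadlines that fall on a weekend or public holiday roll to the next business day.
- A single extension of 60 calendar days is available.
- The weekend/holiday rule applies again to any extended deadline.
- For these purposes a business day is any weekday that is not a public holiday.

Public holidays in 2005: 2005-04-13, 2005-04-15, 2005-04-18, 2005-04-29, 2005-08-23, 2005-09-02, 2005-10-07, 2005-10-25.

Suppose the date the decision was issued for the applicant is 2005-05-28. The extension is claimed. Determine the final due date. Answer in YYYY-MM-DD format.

Adding 90 calendar days to 2005-05-28 gives 2005-08-26.
Since 2005-08-26 is a Friday and not a holiday, the date is unchanged.
Applying the 60-calendar-day extension: 2005-08-26 + 60 days = 2005-10-25.
2005-10-25 is a listed holiday; the next business day is 2005-10-26 (Wednesday).
So the filing is due 2005-10-26.

2005-10-26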